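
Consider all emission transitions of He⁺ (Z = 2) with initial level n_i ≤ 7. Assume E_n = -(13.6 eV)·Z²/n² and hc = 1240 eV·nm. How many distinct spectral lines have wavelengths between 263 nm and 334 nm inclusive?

Enumerate all n_i → n_f pairs with 1 ≤ n_f < n_i ≤ 7 and compute λ = 1240 / [13.6·4·(1/n_f² − 1/n_i²)].
Lines falling in [263, 334] nm: 6→3 (273.5 nm), 5→3 (320.5 nm).

2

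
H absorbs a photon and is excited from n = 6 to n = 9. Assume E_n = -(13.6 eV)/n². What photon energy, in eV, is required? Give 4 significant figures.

E_9 = −13.60/81 = −0.1679 eV and E_6 = −13.60/36 = −0.3778 eV.
The photon energy is |E_9 − E_6| = 0.2099 eV.

0.2099 eV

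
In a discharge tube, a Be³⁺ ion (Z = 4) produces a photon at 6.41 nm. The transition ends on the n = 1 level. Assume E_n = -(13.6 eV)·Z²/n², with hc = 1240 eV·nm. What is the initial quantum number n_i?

n_i = 3

The photon energy is ΔE = hc/λ = 1240 / 6.41 = 193.4 eV.
With Z = 4, ΔE = 217.6 × (1/n_f² − 1/n_i²), so 1/n_f² − 1/n_i² = 0.8890.
With n_f = 1: 1/n_i² = 1/1 − 0.8890 = 0.1110, so n_i ≈ 3.00.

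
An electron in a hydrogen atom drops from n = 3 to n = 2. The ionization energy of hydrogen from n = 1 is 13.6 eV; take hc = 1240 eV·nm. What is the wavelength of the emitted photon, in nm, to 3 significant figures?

656 nm

ΔE = 13.60 × (1/2² − 1/3²) = 13.60 × 0.1389 = 1.889 eV.
λ = hc/ΔE = 1240 / 1.889 = 656 nm.
This line belongs to the Balmer series.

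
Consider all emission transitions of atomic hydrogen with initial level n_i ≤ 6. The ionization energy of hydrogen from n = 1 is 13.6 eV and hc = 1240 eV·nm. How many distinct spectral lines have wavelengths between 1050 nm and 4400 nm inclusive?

Enumerate all n_i → n_f pairs with 1 ≤ n_f < n_i ≤ 6 and compute λ = 1240 / [13.6·1·(1/n_f² − 1/n_i²)].
Lines falling in [1050, 4400] nm: 6→3 (1094 nm), 5→3 (1282 nm), 4→3 (1876 nm), 6→4 (2626 nm), 5→4 (4052 nm).

5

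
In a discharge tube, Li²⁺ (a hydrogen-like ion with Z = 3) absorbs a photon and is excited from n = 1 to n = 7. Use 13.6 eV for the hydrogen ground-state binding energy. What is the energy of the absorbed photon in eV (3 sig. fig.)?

120 eV

The Bohr energies scale as Z², so for Z = 3: E_n = −122.4/n² eV.
E_7 = −122.4/49 = −2.498 eV and E_1 = −122.4/1 = −122.4 eV.
The photon energy is |E_7 − E_1| = 120 eV.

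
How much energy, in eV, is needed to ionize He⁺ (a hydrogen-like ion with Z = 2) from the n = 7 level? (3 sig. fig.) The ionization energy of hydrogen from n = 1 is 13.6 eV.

E_n = −13.6 Z²/n² = −54.40/n² eV for Z = 2.
E_7 = −54.40/49 = −1.11 eV, so ionization (to E = 0) requires 1.11 eV.

1.11 eV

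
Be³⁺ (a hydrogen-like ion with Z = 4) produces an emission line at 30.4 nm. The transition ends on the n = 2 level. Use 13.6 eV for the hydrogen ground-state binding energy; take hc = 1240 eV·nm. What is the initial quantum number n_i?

The photon energy is ΔE = hc/λ = 1240 / 30.4 = 40.79 eV.
With Z = 4, ΔE = 217.6 × (1/n_f² − 1/n_i²), so 1/n_f² − 1/n_i² = 0.1875.
With n_f = 2: 1/n_i² = 1/4 − 0.1875 = 0.06255, so n_i ≈ 4.00.

n_i = 4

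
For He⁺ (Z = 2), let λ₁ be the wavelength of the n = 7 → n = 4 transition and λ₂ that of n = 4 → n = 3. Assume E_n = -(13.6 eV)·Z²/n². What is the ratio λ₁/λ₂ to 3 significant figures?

1.15

λ ∝ 1/ΔE ∝ 1/(1/n_f² − 1/n_i²), and the Z² and hc factors cancel in the ratio.
λ₁/λ₂ = (1/3² − 1/4²)/(1/4² − 1/7²) = 0.04861/0.04209 = 1.15.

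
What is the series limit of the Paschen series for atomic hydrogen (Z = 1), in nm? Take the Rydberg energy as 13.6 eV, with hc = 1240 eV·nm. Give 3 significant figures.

821 nm

The Paschen series has lower level n_f = 3; the series limit corresponds to n_i → ∞.
ΔE_max = 13.6 × 1 / 3² = 1.511 eV.
λ_min = 1240 / 1.511 = 821 nm.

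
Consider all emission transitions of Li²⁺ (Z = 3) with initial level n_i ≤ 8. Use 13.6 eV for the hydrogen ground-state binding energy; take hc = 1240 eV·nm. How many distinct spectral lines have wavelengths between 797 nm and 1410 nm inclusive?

Enumerate all n_i → n_f pairs with 1 ≤ n_f < n_i ≤ 8 and compute λ = 1240 / [13.6·9·(1/n_f² − 1/n_i²)].
Lines falling in [797, 1410] nm: 6→5 (828.9 nm), 8→6 (833.6 nm), 7→6 (1375 nm).

3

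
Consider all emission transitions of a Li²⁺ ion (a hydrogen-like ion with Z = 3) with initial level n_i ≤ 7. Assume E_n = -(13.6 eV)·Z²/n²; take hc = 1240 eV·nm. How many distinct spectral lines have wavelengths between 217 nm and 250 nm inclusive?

1

Enumerate all n_i → n_f pairs with 1 ≤ n_f < n_i ≤ 7 and compute λ = 1240 / [13.6·9·(1/n_f² − 1/n_i²)].
Lines falling in [217, 250] nm: 7→4 (240.7 nm).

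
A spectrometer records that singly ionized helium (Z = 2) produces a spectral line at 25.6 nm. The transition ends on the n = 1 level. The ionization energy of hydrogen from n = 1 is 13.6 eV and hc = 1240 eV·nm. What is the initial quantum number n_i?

n_i = 3

The photon energy is ΔE = hc/λ = 1240 / 25.6 = 48.44 eV.
With Z = 2, ΔE = 54.40 × (1/n_f² − 1/n_i²), so 1/n_f² − 1/n_i² = 0.8904.
With n_f = 1: 1/n_i² = 1/1 − 0.8904 = 0.1096, so n_i ≈ 3.02.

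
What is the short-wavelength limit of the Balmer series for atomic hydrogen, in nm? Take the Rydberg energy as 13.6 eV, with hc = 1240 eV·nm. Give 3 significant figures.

365 nm

The Balmer series has lower level n_f = 2; the series limit corresponds to n_i → ∞.
ΔE_max = 13.6 × 1 / 2² = 3.400 eV.
λ_min = 1240 / 3.400 = 365 nm.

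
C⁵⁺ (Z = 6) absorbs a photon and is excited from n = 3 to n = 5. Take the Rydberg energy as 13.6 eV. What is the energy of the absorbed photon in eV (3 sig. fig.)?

The Bohr energies scale as Z², so for Z = 6: E_n = −489.6/n² eV.
E_5 = −489.6/25 = −19.58 eV and E_3 = −489.6/9 = −54.40 eV.
The photon energy is |E_5 − E_3| = 34.8 eV.

34.8 eV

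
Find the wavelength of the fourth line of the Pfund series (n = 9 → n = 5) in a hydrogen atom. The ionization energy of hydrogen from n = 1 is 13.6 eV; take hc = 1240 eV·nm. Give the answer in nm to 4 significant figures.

The Pfund series terminates on n_f = 5; the fourth line has n_i = 5+4 = 9.
ΔE = 13.60 × (1/5² − 1/9²) = 0.3761 eV.
λ = 1240 / 0.3761 = 3297 nm.

3297 nm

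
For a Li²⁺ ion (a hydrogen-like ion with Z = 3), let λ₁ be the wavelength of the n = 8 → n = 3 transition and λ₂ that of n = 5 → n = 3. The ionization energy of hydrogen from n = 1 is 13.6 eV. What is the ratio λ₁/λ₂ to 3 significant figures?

λ ∝ 1/ΔE ∝ 1/(1/n_f² − 1/n_i²), and the Z² and hc factors cancel in the ratio.
λ₁/λ₂ = (1/3² − 1/5²)/(1/3² − 1/8²) = 0.07111/0.09549 = 0.745.

0.745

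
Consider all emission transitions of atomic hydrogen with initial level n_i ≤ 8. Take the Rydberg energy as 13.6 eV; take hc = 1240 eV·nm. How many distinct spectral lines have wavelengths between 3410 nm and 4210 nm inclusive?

Enumerate all n_i → n_f pairs with 1 ≤ n_f < n_i ≤ 8 and compute λ = 1240 / [13.6·1·(1/n_f² − 1/n_i²)].
Lines falling in [3410, 4210] nm: 8→5 (3741 nm), 5→4 (4052 nm).

2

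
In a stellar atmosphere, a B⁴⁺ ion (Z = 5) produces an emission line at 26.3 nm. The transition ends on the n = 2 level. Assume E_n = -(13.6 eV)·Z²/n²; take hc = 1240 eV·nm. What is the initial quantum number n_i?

The photon energy is ΔE = hc/λ = 1240 / 26.3 = 47.15 eV.
With Z = 5, ΔE = 340.0 × (1/n_f² − 1/n_i²), so 1/n_f² − 1/n_i² = 0.1387.
With n_f = 2: 1/n_i² = 1/4 − 0.1387 = 0.1113, so n_i ≈ 3.00.

n_i = 3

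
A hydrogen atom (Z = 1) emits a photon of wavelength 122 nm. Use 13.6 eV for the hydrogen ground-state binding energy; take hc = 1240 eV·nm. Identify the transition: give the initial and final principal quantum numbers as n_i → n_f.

n_i = 2, n_f = 1

The photon energy is ΔE = hc/λ = 1240 / 122 = 10.16 eV.
With Z = 1, ΔE = 13.60 × (1/n_f² − 1/n_i²), so 1/n_f² − 1/n_i² = 0.7473.
Trying n_f = 1 gives 1/n_i² = 0.2527, i.e. n_i ≈ 2; this pair matches.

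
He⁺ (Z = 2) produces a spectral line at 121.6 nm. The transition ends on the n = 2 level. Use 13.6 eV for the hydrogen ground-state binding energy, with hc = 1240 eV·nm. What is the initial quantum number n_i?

The photon energy is ΔE = hc/λ = 1240 / 121.6 = 10.20 eV.
With Z = 2, ΔE = 54.40 × (1/n_f² − 1/n_i²), so 1/n_f² − 1/n_i² = 0.1875.
With n_f = 2: 1/n_i² = 1/4 − 0.1875 = 0.06255, so n_i ≈ 4.00.

n_i = 4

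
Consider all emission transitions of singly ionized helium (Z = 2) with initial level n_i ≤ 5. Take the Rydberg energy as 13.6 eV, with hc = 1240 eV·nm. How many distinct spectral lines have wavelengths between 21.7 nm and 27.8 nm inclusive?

Enumerate all n_i → n_f pairs with 1 ≤ n_f < n_i ≤ 5 and compute λ = 1240 / [13.6·4·(1/n_f² − 1/n_i²)].
Lines falling in [21.7, 27.8] nm: 5→1 (23.74 nm), 4→1 (24.31 nm), 3→1 (25.64 nm).

3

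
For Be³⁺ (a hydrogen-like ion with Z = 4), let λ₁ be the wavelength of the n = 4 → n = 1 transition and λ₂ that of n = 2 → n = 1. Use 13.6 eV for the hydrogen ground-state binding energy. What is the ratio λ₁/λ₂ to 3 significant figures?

0.800

λ ∝ 1/ΔE ∝ 1/(1/n_f² − 1/n_i²), and the Z² and hc factors cancel in the ratio.
λ₁/λ₂ = (1/1² − 1/2²)/(1/1² − 1/4²) = 0.7500/0.9375 = 0.800.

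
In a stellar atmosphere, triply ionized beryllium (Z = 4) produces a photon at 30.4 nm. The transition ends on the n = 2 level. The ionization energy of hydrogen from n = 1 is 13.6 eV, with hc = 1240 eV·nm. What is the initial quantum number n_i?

n_i = 4

The photon energy is ΔE = hc/λ = 1240 / 30.4 = 40.79 eV.
With Z = 4, ΔE = 217.6 × (1/n_f² − 1/n_i²), so 1/n_f² − 1/n_i² = 0.1875.
With n_f = 2: 1/n_i² = 1/4 − 0.1875 = 0.06255, so n_i ≈ 4.00.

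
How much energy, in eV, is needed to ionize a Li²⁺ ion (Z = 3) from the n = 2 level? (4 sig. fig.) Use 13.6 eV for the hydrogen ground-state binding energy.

E_n = −13.6 Z²/n² = −122.4/n² eV for Z = 3.
E_2 = −122.4/4 = −30.60 eV, so ionization (to E = 0) requires 30.60 eV.

30.60 eV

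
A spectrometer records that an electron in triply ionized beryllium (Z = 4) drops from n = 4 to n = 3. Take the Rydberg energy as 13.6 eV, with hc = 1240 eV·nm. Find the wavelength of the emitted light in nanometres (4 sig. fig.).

117.2 nm

For Z = 4 the level energies scale as Z², so the effective Rydberg energy is 13.6 × 16 = 217.6 eV.
ΔE = 217.6 × (1/3² − 1/4²) = 217.6 × 0.04861 = 10.58 eV.
λ = hc/ΔE = 1240 / 10.58 = 117.2 nm.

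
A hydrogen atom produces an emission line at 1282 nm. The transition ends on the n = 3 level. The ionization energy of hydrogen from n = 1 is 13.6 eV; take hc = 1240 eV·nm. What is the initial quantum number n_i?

n_i = 5

The photon energy is ΔE = hc/λ = 1240 / 1282 = 0.9672 eV.
With Z = 1, ΔE = 13.60 × (1/n_f² − 1/n_i²), so 1/n_f² − 1/n_i² = 0.07112.
With n_f = 3: 1/n_i² = 1/9 − 0.07112 = 0.03999, so n_i ≈ 5.00.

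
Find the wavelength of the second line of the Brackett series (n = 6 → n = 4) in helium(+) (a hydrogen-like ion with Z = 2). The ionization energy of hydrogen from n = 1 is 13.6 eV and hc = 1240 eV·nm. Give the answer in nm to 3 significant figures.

656 nm

The Brackett series terminates on n_f = 4; the second line has n_i = 4+2 = 6.
ΔE = 54.40 × (1/4² − 1/6²) = 1.889 eV.
λ = 1240 / 1.889 = 656 nm.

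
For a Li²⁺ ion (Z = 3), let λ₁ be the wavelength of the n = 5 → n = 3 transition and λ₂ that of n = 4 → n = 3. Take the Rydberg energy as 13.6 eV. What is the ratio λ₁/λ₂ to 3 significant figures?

λ ∝ 1/ΔE ∝ 1/(1/n_f² − 1/n_i²), and the Z² and hc factors cancel in the ratio.
λ₁/λ₂ = (1/3² − 1/4²)/(1/3² − 1/5²) = 0.04861/0.07111 = 0.684.

0.684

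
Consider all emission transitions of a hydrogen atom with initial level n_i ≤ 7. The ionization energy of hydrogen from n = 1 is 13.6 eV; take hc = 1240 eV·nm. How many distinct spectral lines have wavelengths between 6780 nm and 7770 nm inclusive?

1

Enumerate all n_i → n_f pairs with 1 ≤ n_f < n_i ≤ 7 and compute λ = 1240 / [13.6·1·(1/n_f² − 1/n_i²)].
Lines falling in [6780, 7770] nm: 6→5 (7460 nm).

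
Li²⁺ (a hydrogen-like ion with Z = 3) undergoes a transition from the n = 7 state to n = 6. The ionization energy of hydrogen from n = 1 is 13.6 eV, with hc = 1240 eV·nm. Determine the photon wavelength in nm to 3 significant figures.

1370 nm

For Z = 3 the level energies scale as Z², so the effective Rydberg energy is 13.6 × 9 = 122.4 eV.
ΔE = 122.4 × (1/6² − 1/7²) = 122.4 × 0.007370 = 0.9020 eV.
λ = hc/ΔE = 1240 / 0.9020 = 1370 nm.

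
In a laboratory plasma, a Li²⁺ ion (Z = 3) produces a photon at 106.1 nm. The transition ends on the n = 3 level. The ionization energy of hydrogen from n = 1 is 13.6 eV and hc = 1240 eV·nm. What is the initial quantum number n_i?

The photon energy is ΔE = hc/λ = 1240 / 106.1 = 11.69 eV.
With Z = 3, ΔE = 122.4 × (1/n_f² − 1/n_i²), so 1/n_f² − 1/n_i² = 0.09548.
With n_f = 3: 1/n_i² = 1/9 − 0.09548 = 0.01563, so n_i ≈ 8.00.

n_i = 8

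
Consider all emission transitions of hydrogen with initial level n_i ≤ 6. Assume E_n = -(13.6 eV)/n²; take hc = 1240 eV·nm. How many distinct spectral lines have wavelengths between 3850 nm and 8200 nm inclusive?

2

Enumerate all n_i → n_f pairs with 1 ≤ n_f < n_i ≤ 6 and compute λ = 1240 / [13.6·1·(1/n_f² − 1/n_i²)].
Lines falling in [3850, 8200] nm: 5→4 (4052 nm), 6→5 (7460 nm).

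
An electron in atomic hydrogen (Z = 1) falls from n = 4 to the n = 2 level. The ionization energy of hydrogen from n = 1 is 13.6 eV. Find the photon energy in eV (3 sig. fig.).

2.55 eV

E_4 = −13.60/16 = −0.8500 eV and E_2 = −13.60/4 = −3.400 eV.
The photon energy is |E_4 − E_2| = 2.55 eV.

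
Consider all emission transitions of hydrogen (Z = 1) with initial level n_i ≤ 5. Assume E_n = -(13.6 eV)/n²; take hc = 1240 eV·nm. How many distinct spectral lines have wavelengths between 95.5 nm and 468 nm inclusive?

4

Enumerate all n_i → n_f pairs with 1 ≤ n_f < n_i ≤ 5 and compute λ = 1240 / [13.6·1·(1/n_f² − 1/n_i²)].
Lines falling in [95.5, 468] nm: 4→1 (97.25 nm), 3→1 (102.6 nm), 2→1 (121.6 nm), 5→2 (434.2 nm).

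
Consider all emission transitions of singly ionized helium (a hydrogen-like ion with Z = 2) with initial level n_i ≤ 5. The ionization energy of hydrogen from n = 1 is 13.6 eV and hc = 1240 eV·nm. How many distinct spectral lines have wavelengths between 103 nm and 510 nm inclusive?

Enumerate all n_i → n_f pairs with 1 ≤ n_f < n_i ≤ 5 and compute λ = 1240 / [13.6·4·(1/n_f² − 1/n_i²)].
Lines falling in [103, 510] nm: 5→2 (108.5 nm), 4→2 (121.6 nm), 3→2 (164.1 nm), 5→3 (320.5 nm), 4→3 (468.9 nm).

5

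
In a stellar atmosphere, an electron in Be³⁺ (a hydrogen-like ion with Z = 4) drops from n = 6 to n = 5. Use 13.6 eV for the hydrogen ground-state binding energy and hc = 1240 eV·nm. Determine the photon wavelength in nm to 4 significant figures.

For Z = 4 the level energies scale as Z², so the effective Rydberg energy is 13.6 × 16 = 217.6 eV.
ΔE = 217.6 × (1/5² − 1/6²) = 217.6 × 0.01222 = 2.660 eV.
λ = hc/ΔE = 1240 / 2.660 = 466.2 nm.

466.2 nm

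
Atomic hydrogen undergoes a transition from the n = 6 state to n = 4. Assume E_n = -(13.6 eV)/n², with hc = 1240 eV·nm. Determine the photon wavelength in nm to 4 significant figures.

2626 nm

ΔE = 13.60 × (1/4² − 1/6²) = 13.60 × 0.03472 = 0.4722 eV.
λ = hc/ΔE = 1240 / 0.4722 = 2626 nm.
This line belongs to the Brackett series.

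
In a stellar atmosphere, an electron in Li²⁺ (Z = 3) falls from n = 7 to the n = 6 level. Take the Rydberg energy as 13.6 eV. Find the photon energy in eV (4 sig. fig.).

0.9020 eV

The Bohr energies scale as Z², so for Z = 3: E_n = −122.4/n² eV.
E_7 = −122.4/49 = −2.498 eV and E_6 = −122.4/36 = −3.400 eV.
The photon energy is |E_7 − E_6| = 0.9020 eV.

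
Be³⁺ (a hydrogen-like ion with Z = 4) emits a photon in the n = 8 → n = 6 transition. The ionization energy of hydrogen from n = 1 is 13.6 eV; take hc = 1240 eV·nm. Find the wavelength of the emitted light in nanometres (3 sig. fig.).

469 nm

For Z = 4 the level energies scale as Z², so the effective Rydberg energy is 13.6 × 16 = 217.6 eV.
ΔE = 217.6 × (1/6² − 1/8²) = 217.6 × 0.01215 = 2.644 eV.
λ = hc/ΔE = 1240 / 2.644 = 469 nm.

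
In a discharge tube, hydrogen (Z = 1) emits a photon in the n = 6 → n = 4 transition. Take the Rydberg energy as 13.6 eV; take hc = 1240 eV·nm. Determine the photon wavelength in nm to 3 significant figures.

ΔE = 13.60 × (1/4² − 1/6²) = 13.60 × 0.03472 = 0.4722 eV.
λ = hc/ΔE = 1240 / 0.4722 = 2630 nm.

2630 nm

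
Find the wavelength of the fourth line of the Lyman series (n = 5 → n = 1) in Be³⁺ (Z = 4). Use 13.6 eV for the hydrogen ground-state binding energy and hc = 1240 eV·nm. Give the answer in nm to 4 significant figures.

The Lyman series terminates on n_f = 1; the fourth line has n_i = 1+4 = 5.
ΔE = 217.6 × (1/1² − 1/5²) = 208.9 eV.
λ = 1240 / 208.9 = 5.936 nm.

5.936 nm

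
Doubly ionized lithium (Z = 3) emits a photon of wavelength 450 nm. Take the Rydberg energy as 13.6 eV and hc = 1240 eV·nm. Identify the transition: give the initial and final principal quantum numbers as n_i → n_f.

n_i = 5, n_f = 4

The photon energy is ΔE = hc/λ = 1240 / 450 = 2.756 eV.
With Z = 3, ΔE = 122.4 × (1/n_f² − 1/n_i²), so 1/n_f² − 1/n_i² = 0.02251.
Trying n_f = 4 gives 1/n_i² = 0.03999, i.e. n_i ≈ 5; this pair matches.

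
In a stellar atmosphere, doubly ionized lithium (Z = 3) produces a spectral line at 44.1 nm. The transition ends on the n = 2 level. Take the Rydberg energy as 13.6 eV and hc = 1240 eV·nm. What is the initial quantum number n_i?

The photon energy is ΔE = hc/λ = 1240 / 44.1 = 28.12 eV.
With Z = 3, ΔE = 122.4 × (1/n_f² − 1/n_i²), so 1/n_f² − 1/n_i² = 0.2297.
With n_f = 2: 1/n_i² = 1/4 − 0.2297 = 0.02028, so n_i ≈ 7.02.

n_i = 7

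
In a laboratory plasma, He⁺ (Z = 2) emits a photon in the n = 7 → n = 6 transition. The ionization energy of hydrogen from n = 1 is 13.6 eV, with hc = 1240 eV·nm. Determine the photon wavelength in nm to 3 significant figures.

3090 nm

For Z = 2 the level energies scale as Z², so the effective Rydberg energy is 13.6 × 4 = 54.40 eV.
ΔE = 54.40 × (1/6² − 1/7²) = 54.40 × 0.007370 = 0.4009 eV.
λ = hc/ΔE = 1240 / 0.4009 = 3090 nm.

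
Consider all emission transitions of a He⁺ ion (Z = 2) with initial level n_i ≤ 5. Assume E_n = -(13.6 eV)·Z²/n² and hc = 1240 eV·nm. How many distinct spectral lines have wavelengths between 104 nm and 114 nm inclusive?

1

Enumerate all n_i → n_f pairs with 1 ≤ n_f < n_i ≤ 5 and compute λ = 1240 / [13.6·4·(1/n_f² − 1/n_i²)].
Lines falling in [104, 114] nm: 5→2 (108.5 nm).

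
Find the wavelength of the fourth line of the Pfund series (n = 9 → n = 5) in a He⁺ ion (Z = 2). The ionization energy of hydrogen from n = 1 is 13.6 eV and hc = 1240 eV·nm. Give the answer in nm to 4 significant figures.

824.3 nm

The Pfund series terminates on n_f = 5; the fourth line has n_i = 5+4 = 9.
ΔE = 54.40 × (1/5² − 1/9²) = 1.504 eV.
λ = 1240 / 1.504 = 824.3 nm.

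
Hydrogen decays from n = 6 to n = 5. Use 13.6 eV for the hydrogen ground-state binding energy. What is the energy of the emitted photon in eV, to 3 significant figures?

E_6 = −13.60/36 = −0.3778 eV and E_5 = −13.60/25 = −0.5440 eV.
The photon energy is |E_6 − E_5| = 0.166 eV.

0.166 eV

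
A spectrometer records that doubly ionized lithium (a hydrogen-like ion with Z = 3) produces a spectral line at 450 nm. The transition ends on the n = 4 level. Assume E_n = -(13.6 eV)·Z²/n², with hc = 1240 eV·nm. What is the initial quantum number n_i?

n_i = 5

The photon energy is ΔE = hc/λ = 1240 / 450 = 2.756 eV.
With Z = 3, ΔE = 122.4 × (1/n_f² − 1/n_i²), so 1/n_f² − 1/n_i² = 0.02251.
With n_f = 4: 1/n_i² = 1/16 − 0.02251 = 0.03999, so n_i ≈ 5.00.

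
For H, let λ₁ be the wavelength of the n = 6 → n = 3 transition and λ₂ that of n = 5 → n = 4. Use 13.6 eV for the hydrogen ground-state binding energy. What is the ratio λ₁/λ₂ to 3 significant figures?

λ ∝ 1/ΔE ∝ 1/(1/n_f² − 1/n_i²), and the Z² and hc factors cancel in the ratio.
λ₁/λ₂ = (1/4² − 1/5²)/(1/3² − 1/6²) = 0.02250/0.08333 = 0.270.

0.270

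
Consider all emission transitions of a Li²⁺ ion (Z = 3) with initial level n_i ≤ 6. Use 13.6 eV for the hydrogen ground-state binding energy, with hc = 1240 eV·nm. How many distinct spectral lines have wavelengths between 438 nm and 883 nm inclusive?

2

Enumerate all n_i → n_f pairs with 1 ≤ n_f < n_i ≤ 6 and compute λ = 1240 / [13.6·9·(1/n_f² − 1/n_i²)].
Lines falling in [438, 883] nm: 5→4 (450.3 nm), 6→5 (828.9 nm).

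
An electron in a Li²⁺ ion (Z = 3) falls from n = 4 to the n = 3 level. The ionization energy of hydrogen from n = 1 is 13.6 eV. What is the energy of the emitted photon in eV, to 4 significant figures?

The Bohr energies scale as Z², so for Z = 3: E_n = −122.4/n² eV.
E_4 = −122.4/16 = −7.650 eV and E_3 = −122.4/9 = −13.60 eV.
The photon energy is |E_4 − E_3| = 5.950 eV.

5.950 eV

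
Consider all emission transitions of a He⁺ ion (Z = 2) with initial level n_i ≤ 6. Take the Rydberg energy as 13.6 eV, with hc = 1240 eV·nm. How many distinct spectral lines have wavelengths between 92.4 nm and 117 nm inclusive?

Enumerate all n_i → n_f pairs with 1 ≤ n_f < n_i ≤ 6 and compute λ = 1240 / [13.6·4·(1/n_f² − 1/n_i²)].
Lines falling in [92.4, 117] nm: 6→2 (102.6 nm), 5→2 (108.5 nm).

2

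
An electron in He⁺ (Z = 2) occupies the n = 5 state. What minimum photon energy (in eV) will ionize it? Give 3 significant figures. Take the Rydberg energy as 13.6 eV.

2.18 eV

E_n = −13.6 Z²/n² = −54.40/n² eV for Z = 2.
E_5 = −54.40/25 = −2.18 eV, so ionization (to E = 0) requires 2.18 eV.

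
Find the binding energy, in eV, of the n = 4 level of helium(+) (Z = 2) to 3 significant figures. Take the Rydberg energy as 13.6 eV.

E_n = −13.6 Z²/n² = −54.40/n² eV for Z = 2.
E_4 = −54.40/16 = −3.40 eV, so ionization (to E = 0) requires 3.40 eV.

3.40 eV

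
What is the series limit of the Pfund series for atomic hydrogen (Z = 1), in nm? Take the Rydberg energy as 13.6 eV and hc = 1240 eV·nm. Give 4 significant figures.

The Pfund series has lower level n_f = 5; the series limit corresponds to n_i → ∞.
ΔE_max = 13.6 × 1 / 5² = 0.5440 eV.
λ_min = 1240 / 0.5440 = 2279 nm.

2279 nm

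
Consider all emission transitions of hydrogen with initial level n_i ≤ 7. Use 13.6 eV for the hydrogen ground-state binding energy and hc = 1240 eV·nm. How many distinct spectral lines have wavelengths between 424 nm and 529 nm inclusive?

Enumerate all n_i → n_f pairs with 1 ≤ n_f < n_i ≤ 7 and compute λ = 1240 / [13.6·1·(1/n_f² − 1/n_i²)].
Lines falling in [424, 529] nm: 5→2 (434.2 nm), 4→2 (486.3 nm).

2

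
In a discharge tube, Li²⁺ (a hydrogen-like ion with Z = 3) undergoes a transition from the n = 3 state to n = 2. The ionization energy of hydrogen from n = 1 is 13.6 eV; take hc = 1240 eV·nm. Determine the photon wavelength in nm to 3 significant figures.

72.9 nm

For Z = 3 the level energies scale as Z², so the effective Rydberg energy is 13.6 × 9 = 122.4 eV.
ΔE = 122.4 × (1/2² − 1/3²) = 122.4 × 0.1389 = 17.00 eV.
λ = hc/ΔE = 1240 / 17.00 = 72.9 nm.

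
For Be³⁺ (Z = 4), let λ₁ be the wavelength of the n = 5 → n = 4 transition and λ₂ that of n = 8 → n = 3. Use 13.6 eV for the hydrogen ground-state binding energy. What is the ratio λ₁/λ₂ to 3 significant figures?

λ ∝ 1/ΔE ∝ 1/(1/n_f² − 1/n_i²), and the Z² and hc factors cancel in the ratio.
λ₁/λ₂ = (1/3² − 1/8²)/(1/4² − 1/5²) = 0.09549/0.02250 = 4.24.

4.24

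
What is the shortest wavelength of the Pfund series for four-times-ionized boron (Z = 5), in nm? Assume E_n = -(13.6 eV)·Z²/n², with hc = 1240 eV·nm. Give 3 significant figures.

91.2 nm

The Pfund series has lower level n_f = 5; the series limit corresponds to n_i → ∞.
ΔE_max = 13.6 × 25 / 5² = 13.60 eV.
λ_min = 1240 / 13.60 = 91.2 nm.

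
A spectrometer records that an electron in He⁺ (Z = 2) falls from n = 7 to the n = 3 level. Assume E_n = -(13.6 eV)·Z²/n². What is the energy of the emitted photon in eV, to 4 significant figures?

The Bohr energies scale as Z², so for Z = 2: E_n = −54.40/n² eV.
E_7 = −54.40/49 = −1.110 eV and E_3 = −54.40/9 = −6.044 eV.
The photon energy is |E_7 − E_3| = 4.934 eV.

4.934 eV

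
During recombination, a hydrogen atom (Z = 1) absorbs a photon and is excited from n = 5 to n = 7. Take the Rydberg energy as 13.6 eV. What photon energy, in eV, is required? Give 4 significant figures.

E_7 = −13.60/49 = −0.2776 eV and E_5 = −13.60/25 = −0.5440 eV.
The photon energy is |E_7 − E_5| = 0.2664 eV.

0.2664 eV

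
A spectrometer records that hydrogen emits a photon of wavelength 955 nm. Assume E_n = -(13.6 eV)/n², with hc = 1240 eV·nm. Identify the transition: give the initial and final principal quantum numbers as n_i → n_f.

The photon energy is ΔE = hc/λ = 1240 / 955 = 1.298 eV.
With Z = 1, ΔE = 13.60 × (1/n_f² − 1/n_i²), so 1/n_f² − 1/n_i² = 0.09547.
Trying n_f = 3 gives 1/n_i² = 0.01564, i.e. n_i ≈ 8; this pair matches.

n_i = 8, n_f = 3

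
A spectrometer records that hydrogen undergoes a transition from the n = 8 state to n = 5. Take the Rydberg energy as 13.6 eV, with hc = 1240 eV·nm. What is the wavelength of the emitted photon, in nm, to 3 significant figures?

ΔE = 13.60 × (1/5² − 1/8²) = 13.60 × 0.02438 = 0.3315 eV.
λ = hc/ΔE = 1240 / 0.3315 = 3740 nm.

3740 nm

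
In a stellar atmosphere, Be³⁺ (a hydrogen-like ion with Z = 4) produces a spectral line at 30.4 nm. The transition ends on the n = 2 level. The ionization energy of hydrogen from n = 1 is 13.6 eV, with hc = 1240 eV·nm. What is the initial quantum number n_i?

n_i = 4

The photon energy is ΔE = hc/λ = 1240 / 30.4 = 40.79 eV.
With Z = 4, ΔE = 217.6 × (1/n_f² − 1/n_i²), so 1/n_f² − 1/n_i² = 0.1875.
With n_f = 2: 1/n_i² = 1/4 − 0.1875 = 0.06255, so n_i ≈ 4.00.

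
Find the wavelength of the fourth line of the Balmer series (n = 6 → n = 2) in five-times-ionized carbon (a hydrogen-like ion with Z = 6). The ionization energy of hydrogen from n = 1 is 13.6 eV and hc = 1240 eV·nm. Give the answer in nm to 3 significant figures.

11.4 nm

The Balmer series terminates on n_f = 2; the fourth line has n_i = 2+4 = 6.
ΔE = 489.6 × (1/2² − 1/6²) = 108.8 eV.
λ = 1240 / 108.8 = 11.4 nm.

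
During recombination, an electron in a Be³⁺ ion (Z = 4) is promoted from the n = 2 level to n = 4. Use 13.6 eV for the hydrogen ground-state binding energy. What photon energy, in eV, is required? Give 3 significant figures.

The Bohr energies scale as Z², so for Z = 4: E_n = −217.6/n² eV.
E_4 = −217.6/16 = −13.60 eV and E_2 = −217.6/4 = −54.40 eV.
The photon energy is |E_4 − E_2| = 40.8 eV.

40.8 eV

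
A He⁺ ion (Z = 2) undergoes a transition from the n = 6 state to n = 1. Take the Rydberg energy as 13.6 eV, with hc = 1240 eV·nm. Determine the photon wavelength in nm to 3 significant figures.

For Z = 2 the level energies scale as Z², so the effective Rydberg energy is 13.6 × 4 = 54.40 eV.
ΔE = 54.40 × (1/1² − 1/6²) = 54.40 × 0.9722 = 52.89 eV.
λ = hc/ΔE = 1240 / 52.89 = 23.4 nm.

23.4 nm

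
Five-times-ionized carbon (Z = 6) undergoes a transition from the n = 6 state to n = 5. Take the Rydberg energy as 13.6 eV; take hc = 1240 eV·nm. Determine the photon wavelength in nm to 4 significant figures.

207.2 nm

For Z = 6 the level energies scale as Z², so the effective Rydberg energy is 13.6 × 36 = 489.6 eV.
ΔE = 489.6 × (1/5² − 1/6²) = 489.6 × 0.01222 = 5.984 eV.
λ = hc/ΔE = 1240 / 5.984 = 207.2 nm.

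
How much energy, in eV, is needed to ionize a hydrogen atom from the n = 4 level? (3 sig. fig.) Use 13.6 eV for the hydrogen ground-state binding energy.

E_4 = −13.60/16 = −0.850 eV, so ionization (to E = 0) requires 0.850 eV.

0.850 eV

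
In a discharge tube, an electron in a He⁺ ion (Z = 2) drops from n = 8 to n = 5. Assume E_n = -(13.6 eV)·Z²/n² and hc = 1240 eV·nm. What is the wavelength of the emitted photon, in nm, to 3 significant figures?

For Z = 2 the level energies scale as Z², so the effective Rydberg energy is 13.6 × 4 = 54.40 eV.
ΔE = 54.40 × (1/5² − 1/8²) = 54.40 × 0.02438 = 1.326 eV.
λ = hc/ΔE = 1240 / 1.326 = 935 nm.

935 nm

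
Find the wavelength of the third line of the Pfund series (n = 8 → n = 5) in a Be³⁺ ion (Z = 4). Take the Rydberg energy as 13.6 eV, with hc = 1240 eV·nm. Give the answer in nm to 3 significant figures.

234 nm

The Pfund series terminates on n_f = 5; the third line has n_i = 5+3 = 8.
ΔE = 217.6 × (1/5² − 1/8²) = 5.304 eV.
λ = 1240 / 5.304 = 234 nm.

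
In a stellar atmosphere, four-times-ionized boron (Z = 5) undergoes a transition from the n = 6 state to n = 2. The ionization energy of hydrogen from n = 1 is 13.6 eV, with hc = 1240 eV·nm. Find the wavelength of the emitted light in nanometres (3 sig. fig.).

16.4 nm

For Z = 5 the level energies scale as Z², so the effective Rydberg energy is 13.6 × 25 = 340.0 eV.
ΔE = 340.0 × (1/2² − 1/6²) = 340.0 × 0.2222 = 75.56 eV.
λ = hc/ΔE = 1240 / 75.56 = 16.4 nm.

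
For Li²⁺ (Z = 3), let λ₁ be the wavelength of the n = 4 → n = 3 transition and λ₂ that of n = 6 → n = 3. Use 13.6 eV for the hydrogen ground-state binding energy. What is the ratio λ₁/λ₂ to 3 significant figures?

1.71

λ ∝ 1/ΔE ∝ 1/(1/n_f² − 1/n_i²), and the Z² and hc factors cancel in the ratio.
λ₁/λ₂ = (1/3² − 1/6²)/(1/3² − 1/4²) = 0.08333/0.04861 = 1.71.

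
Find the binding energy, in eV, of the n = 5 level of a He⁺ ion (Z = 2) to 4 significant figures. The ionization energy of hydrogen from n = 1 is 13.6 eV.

2.176 eV

E_n = −13.6 Z²/n² = −54.40/n² eV for Z = 2.
E_5 = −54.40/25 = −2.176 eV, so ionization (to E = 0) requires 2.176 eV.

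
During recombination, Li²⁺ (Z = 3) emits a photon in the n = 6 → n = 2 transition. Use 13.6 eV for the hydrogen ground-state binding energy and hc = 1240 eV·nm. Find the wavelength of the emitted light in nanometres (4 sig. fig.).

45.59 nm

For Z = 3 the level energies scale as Z², so the effective Rydberg energy is 13.6 × 9 = 122.4 eV.
ΔE = 122.4 × (1/2² − 1/6²) = 122.4 × 0.2222 = 27.20 eV.
λ = hc/ΔE = 1240 / 27.20 = 45.59 nm.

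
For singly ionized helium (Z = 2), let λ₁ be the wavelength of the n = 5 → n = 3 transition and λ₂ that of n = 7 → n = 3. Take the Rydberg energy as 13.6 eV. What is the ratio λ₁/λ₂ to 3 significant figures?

1.28

λ ∝ 1/ΔE ∝ 1/(1/n_f² − 1/n_i²), and the Z² and hc factors cancel in the ratio.
λ₁/λ₂ = (1/3² − 1/7²)/(1/3² − 1/5²) = 0.09070/0.07111 = 1.28.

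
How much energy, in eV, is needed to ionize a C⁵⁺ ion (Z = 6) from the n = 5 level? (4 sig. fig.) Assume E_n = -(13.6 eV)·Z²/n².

19.58 eV

E_n = −13.6 Z²/n² = −489.6/n² eV for Z = 6.
E_5 = −489.6/25 = −19.58 eV, so ionization (to E = 0) requires 19.58 eV.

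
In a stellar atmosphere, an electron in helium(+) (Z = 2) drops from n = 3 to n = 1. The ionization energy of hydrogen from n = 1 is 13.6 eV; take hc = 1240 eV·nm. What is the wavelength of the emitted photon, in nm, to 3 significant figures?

For Z = 2 the level energies scale as Z², so the effective Rydberg energy is 13.6 × 4 = 54.40 eV.
ΔE = 54.40 × (1/1² − 1/3²) = 54.40 × 0.8889 = 48.36 eV.
λ = hc/ΔE = 1240 / 48.36 = 25.6 nm.

25.6 nm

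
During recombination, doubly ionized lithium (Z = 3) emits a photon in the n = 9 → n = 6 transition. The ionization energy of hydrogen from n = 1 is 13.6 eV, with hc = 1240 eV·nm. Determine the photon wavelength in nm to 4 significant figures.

656.5 nm

For Z = 3 the level energies scale as Z², so the effective Rydberg energy is 13.6 × 9 = 122.4 eV.
ΔE = 122.4 × (1/6² − 1/9²) = 122.4 × 0.01543 = 1.889 eV.
λ = hc/ΔE = 1240 / 1.889 = 656.5 nm.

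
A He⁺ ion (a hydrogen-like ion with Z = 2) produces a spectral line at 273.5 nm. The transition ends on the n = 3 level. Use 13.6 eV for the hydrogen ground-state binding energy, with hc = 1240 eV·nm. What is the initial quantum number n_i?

n_i = 6

The photon energy is ΔE = hc/λ = 1240 / 273.5 = 4.534 eV.
With Z = 2, ΔE = 54.40 × (1/n_f² − 1/n_i²), so 1/n_f² − 1/n_i² = 0.08334.
With n_f = 3: 1/n_i² = 1/9 − 0.08334 = 0.02777, so n_i ≈ 6.00.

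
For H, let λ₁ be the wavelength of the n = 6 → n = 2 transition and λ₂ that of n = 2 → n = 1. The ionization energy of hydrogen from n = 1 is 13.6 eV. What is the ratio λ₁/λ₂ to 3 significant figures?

3.38

λ ∝ 1/ΔE ∝ 1/(1/n_f² − 1/n_i²), and the Z² and hc factors cancel in the ratio.
λ₁/λ₂ = (1/1² − 1/2²)/(1/2² − 1/6²) = 0.7500/0.2222 = 3.38.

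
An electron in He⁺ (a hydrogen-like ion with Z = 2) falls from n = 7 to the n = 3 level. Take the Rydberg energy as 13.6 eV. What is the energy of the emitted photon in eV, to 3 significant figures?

4.93 eV

The Bohr energies scale as Z², so for Z = 2: E_n = −54.40/n² eV.
E_7 = −54.40/49 = −1.110 eV and E_3 = −54.40/9 = −6.044 eV.
The photon energy is |E_7 − E_3| = 4.93 eV.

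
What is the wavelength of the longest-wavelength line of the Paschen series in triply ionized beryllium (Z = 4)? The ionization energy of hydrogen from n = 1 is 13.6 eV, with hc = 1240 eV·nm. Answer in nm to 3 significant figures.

117 nm

The Paschen series terminates on n_f = 3; the first line has n_i = 3+1 = 4.
ΔE = 217.6 × (1/3² − 1/4²) = 10.58 eV.
λ = 1240 / 10.58 = 117 nm.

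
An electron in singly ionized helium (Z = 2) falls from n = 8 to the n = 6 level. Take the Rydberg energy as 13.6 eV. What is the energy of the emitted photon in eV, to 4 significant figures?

The Bohr energies scale as Z², so for Z = 2: E_n = −54.40/n² eV.
E_8 = −54.40/64 = −0.8500 eV and E_6 = −54.40/36 = −1.511 eV.
The photon energy is |E_8 − E_6| = 0.6611 eV.

0.6611 eV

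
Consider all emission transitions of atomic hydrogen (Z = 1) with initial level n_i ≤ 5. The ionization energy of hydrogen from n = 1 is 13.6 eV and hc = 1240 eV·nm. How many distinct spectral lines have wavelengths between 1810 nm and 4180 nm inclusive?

2

Enumerate all n_i → n_f pairs with 1 ≤ n_f < n_i ≤ 5 and compute λ = 1240 / [13.6·1·(1/n_f² − 1/n_i²)].
Lines falling in [1810, 4180] nm: 4→3 (1876 nm), 5→4 (4052 nm).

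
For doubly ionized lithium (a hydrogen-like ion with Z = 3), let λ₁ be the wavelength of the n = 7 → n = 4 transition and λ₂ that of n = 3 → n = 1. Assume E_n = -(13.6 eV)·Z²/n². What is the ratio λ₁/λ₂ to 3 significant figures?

λ ∝ 1/ΔE ∝ 1/(1/n_f² − 1/n_i²), and the Z² and hc factors cancel in the ratio.
λ₁/λ₂ = (1/1² − 1/3²)/(1/4² − 1/7²) = 0.8889/0.04209 = 21.1.

21.1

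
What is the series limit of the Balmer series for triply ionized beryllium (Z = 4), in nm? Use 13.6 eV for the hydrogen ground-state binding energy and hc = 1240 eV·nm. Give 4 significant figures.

22.79 nm

The Balmer series has lower level n_f = 2; the series limit corresponds to n_i → ∞.
ΔE_max = 13.6 × 16 / 2² = 54.40 eV.
λ_min = 1240 / 54.40 = 22.79 nm.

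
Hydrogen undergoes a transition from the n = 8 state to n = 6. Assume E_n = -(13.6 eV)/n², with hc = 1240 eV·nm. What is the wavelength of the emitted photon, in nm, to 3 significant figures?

ΔE = 13.60 × (1/6² − 1/8²) = 13.60 × 0.01215 = 0.1653 eV.
λ = hc/ΔE = 1240 / 0.1653 = 7500 nm.

7500 nm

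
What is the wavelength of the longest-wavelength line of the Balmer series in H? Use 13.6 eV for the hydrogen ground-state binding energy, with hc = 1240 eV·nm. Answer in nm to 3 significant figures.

656 nm

The Balmer series terminates on n_f = 2; the first line has n_i = 2+1 = 3.
ΔE = 13.60 × (1/2² − 1/3²) = 1.889 eV.
λ = 1240 / 1.889 = 656 nm.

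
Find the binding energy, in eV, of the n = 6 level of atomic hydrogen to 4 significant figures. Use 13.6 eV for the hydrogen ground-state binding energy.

0.3778 eV

E_6 = −13.60/36 = −0.3778 eV, so ionization (to E = 0) requires 0.3778 eV.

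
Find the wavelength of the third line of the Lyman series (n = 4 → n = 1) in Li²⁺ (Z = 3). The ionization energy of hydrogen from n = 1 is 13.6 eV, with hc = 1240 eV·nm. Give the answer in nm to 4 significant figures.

The Lyman series terminates on n_f = 1; the third line has n_i = 1+3 = 4.
ΔE = 122.4 × (1/1² − 1/4²) = 114.8 eV.
λ = 1240 / 114.8 = 10.81 nm.

10.81 nm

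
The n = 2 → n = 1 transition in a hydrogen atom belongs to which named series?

The series is set by the lower level: n_f = 1 is the Lyman series.

Lyman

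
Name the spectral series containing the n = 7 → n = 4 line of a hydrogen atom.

The series is set by the lower level: n_f = 4 is the Brackett series.

Brackett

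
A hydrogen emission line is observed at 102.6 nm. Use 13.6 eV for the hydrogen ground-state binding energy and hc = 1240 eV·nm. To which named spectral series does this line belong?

ΔE = 1240/102.6 = 12.09 eV.
This matches 13.6 × (1/1² − 1/3²), so n_f = 1: the Lyman series.

Lyman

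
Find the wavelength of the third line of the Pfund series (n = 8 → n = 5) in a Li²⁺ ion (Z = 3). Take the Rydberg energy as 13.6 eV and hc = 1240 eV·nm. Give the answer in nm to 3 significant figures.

The Pfund series terminates on n_f = 5; the third line has n_i = 5+3 = 8.
ΔE = 122.4 × (1/5² − 1/8²) = 2.984 eV.
λ = 1240 / 2.984 = 416 nm.

416 nm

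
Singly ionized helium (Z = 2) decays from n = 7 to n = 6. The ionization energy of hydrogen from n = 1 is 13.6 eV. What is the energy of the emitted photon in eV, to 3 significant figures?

0.401 eV

The Bohr energies scale as Z², so for Z = 2: E_n = −54.40/n² eV.
E_7 = −54.40/49 = −1.110 eV and E_6 = −54.40/36 = −1.511 eV.
The photon energy is |E_7 − E_6| = 0.401 eV.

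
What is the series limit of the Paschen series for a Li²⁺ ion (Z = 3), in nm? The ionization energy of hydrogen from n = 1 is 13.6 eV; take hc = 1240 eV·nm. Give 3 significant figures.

The Paschen series has lower level n_f = 3; the series limit corresponds to n_i → ∞.
ΔE_max = 13.6 × 9 / 3² = 13.60 eV.
λ_min = 1240 / 13.60 = 91.2 nm.

91.2 nm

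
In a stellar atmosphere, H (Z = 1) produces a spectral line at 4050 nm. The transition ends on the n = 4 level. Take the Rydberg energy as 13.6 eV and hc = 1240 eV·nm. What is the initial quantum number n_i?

n_i = 5

The photon energy is ΔE = hc/λ = 1240 / 4050 = 0.3062 eV.
With Z = 1, ΔE = 13.60 × (1/n_f² − 1/n_i²), so 1/n_f² − 1/n_i² = 0.02251.
With n_f = 4: 1/n_i² = 1/16 − 0.02251 = 0.03999, so n_i ≈ 5.00.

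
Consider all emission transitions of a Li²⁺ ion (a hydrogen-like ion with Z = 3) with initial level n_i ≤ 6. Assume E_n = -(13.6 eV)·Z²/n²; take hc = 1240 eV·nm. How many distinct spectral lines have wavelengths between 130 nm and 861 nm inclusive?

5

Enumerate all n_i → n_f pairs with 1 ≤ n_f < n_i ≤ 6 and compute λ = 1240 / [13.6·9·(1/n_f² − 1/n_i²)].
Lines falling in [130, 861] nm: 5→3 (142.5 nm), 4→3 (208.4 nm), 6→4 (291.8 nm), 5→4 (450.3 nm), 6→5 (828.9 nm).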